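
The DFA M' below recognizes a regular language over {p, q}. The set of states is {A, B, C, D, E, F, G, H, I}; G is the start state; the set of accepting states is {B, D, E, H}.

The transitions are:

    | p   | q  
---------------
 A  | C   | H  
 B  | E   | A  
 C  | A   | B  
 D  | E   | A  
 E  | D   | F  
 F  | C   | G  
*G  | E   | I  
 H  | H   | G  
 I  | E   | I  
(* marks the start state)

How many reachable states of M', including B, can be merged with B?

All states are reachable from the start state.
Initial partition by acceptance: {B,D,E,H} | {A,C,F,G,I}.
Split {A,C,F,G,I} by δ(·,p) → {A,C,F} and {G,I}.
On input q, block {B,D,E,H} splits into {B,D,E} and {H}.
Refine {A,C,F} on symbol q: members go to different blocks, giving {A} and {C} and {F}.
Split {B,D,E} by δ(·,q) → {B,D} and {E}.
Stable partition: {B,D} | {A} | {G,I} | {H} | {C} | {F} | {E} — 7 equivalence classes.
The equivalence class containing B is {B,D}, of size 2.

2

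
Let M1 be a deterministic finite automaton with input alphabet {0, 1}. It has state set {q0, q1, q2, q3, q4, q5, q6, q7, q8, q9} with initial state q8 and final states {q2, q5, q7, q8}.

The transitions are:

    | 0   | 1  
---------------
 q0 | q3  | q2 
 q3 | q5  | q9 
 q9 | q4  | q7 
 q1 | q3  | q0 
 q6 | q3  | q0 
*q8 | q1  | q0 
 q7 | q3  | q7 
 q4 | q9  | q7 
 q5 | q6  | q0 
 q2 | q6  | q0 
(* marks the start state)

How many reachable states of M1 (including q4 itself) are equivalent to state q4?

2

P0 = {q2,q5,q7,q8} | {q0,q1,q3,q4,q6,q9}.
On input 1, block {q2,q5,q7,q8} splits into {q2,q5,q8} and {q7}.
Refine {q0,q1,q3,q4,q6,q9} on symbol 0: members go to different blocks, giving {q0,q1,q4,q6,q9} and {q3}.
Split {q0,q1,q4,q6,q9} by δ(·,0) → {q0,q1,q6} and {q4,q9}.
On input 1, block {q0,q1,q6} splits into {q1,q6} and {q0}.
The partition is now stable with 6 blocks: {q2,q5,q8} | {q1,q6} | {q7} | {q3} | {q4,q9} | {q0}.
The equivalence class containing q4 is {q4,q9}, of size 2.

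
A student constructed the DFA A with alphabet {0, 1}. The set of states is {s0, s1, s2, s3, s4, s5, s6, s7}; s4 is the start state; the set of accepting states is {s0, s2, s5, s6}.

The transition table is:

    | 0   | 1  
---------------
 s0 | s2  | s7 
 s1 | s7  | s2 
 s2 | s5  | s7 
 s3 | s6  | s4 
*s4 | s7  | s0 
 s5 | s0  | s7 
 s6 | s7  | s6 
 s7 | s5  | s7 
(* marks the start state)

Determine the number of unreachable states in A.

3

Starting at s4 and following transitions, the reachable set is {s0, s2, s4, s5, s7}. That leaves s1, s3, s6 unreachable — 3 in total.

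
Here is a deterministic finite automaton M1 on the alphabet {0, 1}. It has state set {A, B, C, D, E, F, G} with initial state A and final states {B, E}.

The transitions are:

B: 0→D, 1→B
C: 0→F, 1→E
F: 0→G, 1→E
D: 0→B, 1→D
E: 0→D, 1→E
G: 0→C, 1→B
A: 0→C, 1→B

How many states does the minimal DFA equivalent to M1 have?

3

Start with accepting vs non-accepting: {B,E} | {A,C,D,F,G}.
On input 0, block {A,C,D,F,G} splits into {A,C,F,G} and {D}.
No further refinement is possible. Final partition (3 blocks): {B,E} | {A,C,F,G} | {D}.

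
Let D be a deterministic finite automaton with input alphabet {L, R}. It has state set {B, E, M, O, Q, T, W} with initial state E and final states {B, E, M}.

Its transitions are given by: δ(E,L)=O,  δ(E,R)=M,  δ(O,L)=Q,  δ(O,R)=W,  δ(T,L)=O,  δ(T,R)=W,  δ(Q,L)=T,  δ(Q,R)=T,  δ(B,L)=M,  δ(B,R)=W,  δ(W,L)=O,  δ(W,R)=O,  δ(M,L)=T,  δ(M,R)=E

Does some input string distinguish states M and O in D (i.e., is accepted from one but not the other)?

Yes

First remove the unreachable states {B}; 6 states remain.
P0 = {E,M} | {O,Q,T,W}.
The partition is now stable with 2 blocks: {E,M} | {O,Q,T,W}.
M and O end up in different blocks, so they are distinguishable. For instance, the string 'ε' is accepted from only M.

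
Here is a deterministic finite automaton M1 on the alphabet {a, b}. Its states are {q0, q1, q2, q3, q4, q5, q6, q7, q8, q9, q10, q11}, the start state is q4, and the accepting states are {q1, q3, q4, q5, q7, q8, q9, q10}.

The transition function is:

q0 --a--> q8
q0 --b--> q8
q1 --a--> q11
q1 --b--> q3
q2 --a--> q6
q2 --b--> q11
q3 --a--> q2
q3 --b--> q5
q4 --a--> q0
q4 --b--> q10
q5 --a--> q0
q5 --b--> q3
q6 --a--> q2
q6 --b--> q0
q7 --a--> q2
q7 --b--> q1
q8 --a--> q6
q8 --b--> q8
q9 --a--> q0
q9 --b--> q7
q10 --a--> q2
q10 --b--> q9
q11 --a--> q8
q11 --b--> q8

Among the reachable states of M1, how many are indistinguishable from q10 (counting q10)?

3

All states are reachable from the start state.
Start with accepting vs non-accepting: {q1,q3,q4,q5,q7,q8,q9,q10} | {q0,q2,q6,q11}.
On input a, block {q0,q2,q6,q11} splits into {q0,q11} and {q2,q6}.
On input a, block {q1,q3,q4,q5,q7,q8,q9,q10} splits into {q1,q4,q5,q9} and {q3,q7,q8,q10}.
Split {q3,q7,q8,q10} by δ(·,b) → {q3,q7,q10} and {q8}.
The partition is now stable with 5 blocks: {q1,q4,q5,q9} | {q0,q11} | {q2,q6} | {q3,q7,q10} | {q8}.
State q10 belongs to the block {q3,q7,q10}, which has 3 states.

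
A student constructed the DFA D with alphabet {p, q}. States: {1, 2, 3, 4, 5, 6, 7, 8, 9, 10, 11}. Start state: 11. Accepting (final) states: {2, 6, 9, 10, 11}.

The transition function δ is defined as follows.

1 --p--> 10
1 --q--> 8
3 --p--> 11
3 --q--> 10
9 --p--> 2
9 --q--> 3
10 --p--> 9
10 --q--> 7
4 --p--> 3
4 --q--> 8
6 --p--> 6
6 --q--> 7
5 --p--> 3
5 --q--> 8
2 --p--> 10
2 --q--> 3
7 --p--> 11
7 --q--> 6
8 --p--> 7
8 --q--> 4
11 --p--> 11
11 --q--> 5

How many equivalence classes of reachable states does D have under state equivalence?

States {1} cannot be reached from the start state, so discard them.
P0 = {2,6,9,10,11} | {3,4,5,7,8}.
Refine {3,4,5,7,8} on symbol p: members go to different blocks, giving {4,5,8} and {3,7}.
On input q, block {2,6,9,10,11} splits into {2,6,9,10} and {11}.
The partition is now stable with 4 blocks: {2,6,9,10} | {4,5,8} | {3,7} | {11}.

4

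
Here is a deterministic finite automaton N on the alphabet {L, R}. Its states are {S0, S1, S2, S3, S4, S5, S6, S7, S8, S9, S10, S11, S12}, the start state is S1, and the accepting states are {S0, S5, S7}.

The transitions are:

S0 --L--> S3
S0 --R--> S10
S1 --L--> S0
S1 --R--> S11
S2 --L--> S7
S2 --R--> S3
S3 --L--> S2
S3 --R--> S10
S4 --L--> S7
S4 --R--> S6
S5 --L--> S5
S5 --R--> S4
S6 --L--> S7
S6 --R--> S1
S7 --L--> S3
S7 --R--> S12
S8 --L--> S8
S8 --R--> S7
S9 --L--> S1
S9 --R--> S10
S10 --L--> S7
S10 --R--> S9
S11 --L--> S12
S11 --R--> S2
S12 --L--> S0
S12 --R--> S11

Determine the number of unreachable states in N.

Starting at S1 and following transitions, the reachable set is {S0, S1, S2, S3, S7, S9, S10, S11, S12}. That leaves S4, S5, S6, S8 unreachable — 4 in total.

4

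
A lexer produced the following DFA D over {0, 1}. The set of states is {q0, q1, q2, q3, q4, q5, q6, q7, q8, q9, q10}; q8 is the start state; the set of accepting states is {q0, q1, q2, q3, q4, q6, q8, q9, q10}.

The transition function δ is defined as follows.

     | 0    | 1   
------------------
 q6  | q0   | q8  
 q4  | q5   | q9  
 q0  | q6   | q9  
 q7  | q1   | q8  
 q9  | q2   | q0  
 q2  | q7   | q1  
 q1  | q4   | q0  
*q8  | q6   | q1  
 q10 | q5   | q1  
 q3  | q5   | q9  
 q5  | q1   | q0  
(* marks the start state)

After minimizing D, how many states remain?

5

States {q3,q10} cannot be reached from the start state, so discard them.
P0 = {q0,q1,q2,q4,q6,q8,q9} | {q5,q7}.
Refine {q0,q1,q2,q4,q6,q8,q9} on symbol 0: members go to different blocks, giving {q0,q1,q6,q8,q9} and {q2,q4}.
On input 0, block {q0,q1,q6,q8,q9} splits into {q0,q6,q8} and {q1,q9}.
On input 1, block {q0,q6,q8} splits into {q0,q8} and {q6}.
The partition is now stable with 5 blocks: {q0,q8} | {q5,q7} | {q2,q4} | {q1,q9} | {q6}.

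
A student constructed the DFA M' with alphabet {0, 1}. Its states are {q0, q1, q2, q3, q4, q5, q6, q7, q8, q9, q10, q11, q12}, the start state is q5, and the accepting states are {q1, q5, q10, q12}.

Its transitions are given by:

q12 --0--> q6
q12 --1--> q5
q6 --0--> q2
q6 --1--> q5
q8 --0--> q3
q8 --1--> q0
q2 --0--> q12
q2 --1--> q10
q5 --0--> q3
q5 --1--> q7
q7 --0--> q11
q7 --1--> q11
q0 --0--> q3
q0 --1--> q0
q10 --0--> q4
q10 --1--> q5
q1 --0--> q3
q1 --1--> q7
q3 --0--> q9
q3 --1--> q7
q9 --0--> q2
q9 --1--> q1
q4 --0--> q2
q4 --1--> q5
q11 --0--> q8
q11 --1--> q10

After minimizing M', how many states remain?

8

Every state is reachable, so we keep all 13.
Initial partition by acceptance: {q1,q5,q10,q12} | {q0,q2,q3,q4,q6,q7,q8,q9,q11}.
Split {q1,q5,q10,q12} by δ(·,1) → {q1,q5} and {q10,q12}.
On input 0, block {q0,q2,q3,q4,q6,q7,q8,q9,q11} splits into {q0,q3,q4,q6,q7,q8,q9,q11} and {q2}.
On input 0, block {q0,q3,q4,q6,q7,q8,q9,q11} splits into {q0,q3,q7,q8,q11} and {q4,q6,q9}.
Refine {q0,q3,q7,q8,q11} on symbol 0: members go to different blocks, giving {q0,q7,q8,q11} and {q3}.
On input 0, block {q0,q7,q8,q11} splits into {q0,q8} and {q7,q11}.
Refine {q7,q11} on symbol 0: members go to different blocks, giving {q7} and {q11}.
No further refinement is possible. Final partition (8 blocks): {q1,q5} | {q0,q8} | {q10,q12} | {q2} | {q4,q6,q9} | {q3} | {q7} | {q11}.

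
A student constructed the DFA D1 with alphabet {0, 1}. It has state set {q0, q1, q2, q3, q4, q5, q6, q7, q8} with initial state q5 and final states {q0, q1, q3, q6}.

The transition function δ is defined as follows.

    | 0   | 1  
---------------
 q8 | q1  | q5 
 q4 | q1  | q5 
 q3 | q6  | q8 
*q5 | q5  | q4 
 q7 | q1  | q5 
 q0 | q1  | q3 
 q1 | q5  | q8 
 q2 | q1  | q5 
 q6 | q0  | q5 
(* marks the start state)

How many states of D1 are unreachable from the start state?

5

No path from q5 leads to q0, q2, q3, q6, q7; the other 4 states are all reachable.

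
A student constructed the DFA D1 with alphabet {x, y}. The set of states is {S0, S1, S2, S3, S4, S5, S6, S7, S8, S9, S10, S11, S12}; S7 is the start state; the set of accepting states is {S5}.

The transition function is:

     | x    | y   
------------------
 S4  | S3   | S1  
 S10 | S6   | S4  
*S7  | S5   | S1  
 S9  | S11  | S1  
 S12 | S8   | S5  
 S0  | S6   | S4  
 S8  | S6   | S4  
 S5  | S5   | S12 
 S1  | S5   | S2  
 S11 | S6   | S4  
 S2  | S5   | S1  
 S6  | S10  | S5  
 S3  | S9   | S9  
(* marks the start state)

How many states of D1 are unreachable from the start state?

BFS from S7 reaches {S1, S2, S3, S4, S5, S6, S7, S8, S9, S10, S11, S12}; the 1 state(s) S0 are never visited.

1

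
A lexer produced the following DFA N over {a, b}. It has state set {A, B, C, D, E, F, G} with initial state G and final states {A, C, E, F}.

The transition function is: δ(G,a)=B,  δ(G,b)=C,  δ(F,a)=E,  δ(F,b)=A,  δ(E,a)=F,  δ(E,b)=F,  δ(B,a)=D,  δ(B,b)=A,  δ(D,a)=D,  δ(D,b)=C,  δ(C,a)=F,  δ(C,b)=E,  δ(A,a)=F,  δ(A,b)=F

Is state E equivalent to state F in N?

Yes

All states are reachable from the start state.
P0 = {A,C,E,F} | {B,D,G}.
No further refinement is possible. Final partition (2 blocks): {A,C,E,F} | {B,D,G}.
E and F lie in the same block of the stable partition, so they are equivalent — no string distinguishes them.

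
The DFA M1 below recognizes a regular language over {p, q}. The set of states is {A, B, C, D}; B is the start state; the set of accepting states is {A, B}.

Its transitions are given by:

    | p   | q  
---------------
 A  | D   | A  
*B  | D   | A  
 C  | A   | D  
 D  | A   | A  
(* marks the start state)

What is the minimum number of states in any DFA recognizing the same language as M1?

States {C} cannot be reached from the start state, so discard them.
Initial partition by acceptance: {A,B} | {D}.
No further refinement is possible. Final partition (2 blocks): {A,B} | {D}.

2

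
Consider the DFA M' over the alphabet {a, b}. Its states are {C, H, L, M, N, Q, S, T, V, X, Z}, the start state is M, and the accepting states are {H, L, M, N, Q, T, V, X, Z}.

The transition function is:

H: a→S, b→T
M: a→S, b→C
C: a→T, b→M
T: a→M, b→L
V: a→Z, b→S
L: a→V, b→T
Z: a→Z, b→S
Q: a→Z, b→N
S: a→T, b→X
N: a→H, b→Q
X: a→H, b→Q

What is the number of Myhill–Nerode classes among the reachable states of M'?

9

All states are reachable from the start state.
Start with accepting vs non-accepting: {H,L,M,N,Q,T,V,X,Z} | {C,S}.
Refine {H,L,M,N,Q,T,V,X,Z} on symbol a: members go to different blocks, giving {L,N,Q,T,V,X,Z} and {H,M}.
On input a, block {L,N,Q,T,V,X,Z} splits into {L,Q,V,Z} and {N,T,X}.
Refine {L,Q,V,Z} on symbol b: members go to different blocks, giving {L,Q} and {V,Z}.
On input b, block {C,S} splits into {S} and {C}.
Refine {H,M} on symbol b: members go to different blocks, giving {H} and {M}.
Refine {N,T,X} on symbol a: members go to different blocks, giving {N,X} and {T}.
Split {L,Q} by δ(·,b) → {Q} and {L}.
Stable partition: {Q} | {S} | {H} | {N,X} | {V,Z} | {C} | {M} | {T} | {L} — 9 equivalence classes.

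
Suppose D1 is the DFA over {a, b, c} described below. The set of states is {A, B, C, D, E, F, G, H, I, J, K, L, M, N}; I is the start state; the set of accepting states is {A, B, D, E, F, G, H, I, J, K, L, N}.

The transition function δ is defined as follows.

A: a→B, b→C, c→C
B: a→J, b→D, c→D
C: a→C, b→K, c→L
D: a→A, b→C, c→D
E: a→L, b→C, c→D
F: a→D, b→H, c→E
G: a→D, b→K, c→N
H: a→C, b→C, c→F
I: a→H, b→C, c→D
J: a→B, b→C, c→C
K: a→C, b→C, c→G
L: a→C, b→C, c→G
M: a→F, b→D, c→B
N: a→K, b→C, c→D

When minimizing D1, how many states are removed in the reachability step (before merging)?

1

Starting at I and following transitions, the reachable set is {A, B, C, D, E, F, G, H, I, J, K, L, N}. That leaves M unreachable — 1 in total.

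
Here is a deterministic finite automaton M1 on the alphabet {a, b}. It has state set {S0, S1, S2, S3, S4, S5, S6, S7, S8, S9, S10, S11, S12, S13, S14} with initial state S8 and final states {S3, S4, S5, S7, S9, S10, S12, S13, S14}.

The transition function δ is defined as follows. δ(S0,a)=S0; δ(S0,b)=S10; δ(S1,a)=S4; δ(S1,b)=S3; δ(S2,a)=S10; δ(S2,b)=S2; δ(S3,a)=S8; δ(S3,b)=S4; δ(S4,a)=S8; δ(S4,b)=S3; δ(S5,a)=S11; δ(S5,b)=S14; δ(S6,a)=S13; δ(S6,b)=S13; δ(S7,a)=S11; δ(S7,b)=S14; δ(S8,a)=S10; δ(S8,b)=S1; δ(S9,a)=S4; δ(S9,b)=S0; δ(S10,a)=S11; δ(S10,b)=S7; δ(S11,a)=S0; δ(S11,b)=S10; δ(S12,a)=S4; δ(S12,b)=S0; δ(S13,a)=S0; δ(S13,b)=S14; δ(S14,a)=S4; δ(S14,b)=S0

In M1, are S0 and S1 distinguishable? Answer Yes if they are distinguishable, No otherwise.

Reachable states from the start: {S0,S1,S3,S4,S7,S8,S10,S11,S14}. Unreachable: {S2,S5,S6,S9,S12,S13} — drop them.
Initial partition by acceptance: {S3,S4,S7,S10,S14} | {S0,S1,S8,S11}.
Refine {S3,S4,S7,S10,S14} on symbol a: members go to different blocks, giving {S3,S4,S7,S10} and {S14}.
Split {S3,S4,S7,S10} by δ(·,b) → {S3,S4,S10} and {S7}.
Split {S3,S4,S10} by δ(·,b) → {S3,S4} and {S10}.
Refine {S0,S1,S8,S11} on symbol a: members go to different blocks, giving {S0,S11} and {S1} and {S8}.
No further refinement is possible. Final partition (7 blocks): {S3,S4} | {S0,S11} | {S14} | {S7} | {S10} | {S1} | {S8}.
S0 and S1 end up in different blocks, so they are distinguishable. For instance, the string 'a' is accepted from only S1.

Yes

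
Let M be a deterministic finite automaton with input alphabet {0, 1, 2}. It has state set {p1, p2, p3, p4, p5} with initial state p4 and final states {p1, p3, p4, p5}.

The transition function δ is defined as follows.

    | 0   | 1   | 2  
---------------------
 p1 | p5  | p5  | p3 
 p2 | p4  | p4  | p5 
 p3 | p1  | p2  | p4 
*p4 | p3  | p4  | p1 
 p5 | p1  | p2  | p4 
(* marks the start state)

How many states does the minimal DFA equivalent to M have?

4

Every state is reachable, so we keep all 5.
Initial partition by acceptance: {p1,p3,p4,p5} | {p2}.
Split {p1,p3,p4,p5} by δ(·,1) → {p1,p4} and {p3,p5}.
On input 1, block {p1,p4} splits into {p1} and {p4}.
The partition is now stable with 4 blocks: {p1} | {p2} | {p3,p5} | {p4}.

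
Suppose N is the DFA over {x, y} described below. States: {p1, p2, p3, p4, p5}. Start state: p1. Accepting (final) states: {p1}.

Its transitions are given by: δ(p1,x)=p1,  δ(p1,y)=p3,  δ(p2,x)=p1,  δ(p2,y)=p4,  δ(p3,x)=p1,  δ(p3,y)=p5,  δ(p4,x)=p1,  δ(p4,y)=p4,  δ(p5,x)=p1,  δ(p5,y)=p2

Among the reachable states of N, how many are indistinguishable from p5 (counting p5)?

Every state is reachable, so we keep all 5.
P0 = {p1} | {p2,p3,p4,p5}.
No further refinement is possible. Final partition (2 blocks): {p1} | {p2,p3,p4,p5}.
State p5 belongs to the block {p2,p3,p4,p5}, which has 4 states.

4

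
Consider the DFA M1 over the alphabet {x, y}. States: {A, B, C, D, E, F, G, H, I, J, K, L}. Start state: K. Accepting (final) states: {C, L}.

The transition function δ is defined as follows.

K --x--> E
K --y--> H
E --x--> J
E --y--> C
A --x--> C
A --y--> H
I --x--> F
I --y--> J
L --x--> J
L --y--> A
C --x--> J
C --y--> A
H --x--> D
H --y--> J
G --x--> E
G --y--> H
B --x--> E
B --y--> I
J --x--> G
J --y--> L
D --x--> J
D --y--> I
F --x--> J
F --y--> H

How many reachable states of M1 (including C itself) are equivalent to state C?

2

Reachable states from the start: {A,C,D,E,F,G,H,I,J,K,L}. Unreachable: {B} — drop them.
Start with accepting vs non-accepting: {C,L} | {A,D,E,F,G,H,I,J,K}.
On input x, block {A,D,E,F,G,H,I,J,K} splits into {D,E,F,G,H,I,J,K} and {A}.
Split {D,E,F,G,H,I,J,K} by δ(·,y) → {D,F,G,H,I,K} and {E,J}.
On input x, block {D,F,G,H,I,K} splits into {D,F,G,K} and {H,I}.
Split {E,J} by δ(·,x) → {E} and {J}.
Split {D,F,G,K} by δ(·,x) → {D,F} and {G,K}.
Stable partition: {C,L} | {D,F} | {A} | {E} | {H,I} | {J} | {G,K} — 7 equivalence classes.
The equivalence class containing C is {C,L}, of size 2.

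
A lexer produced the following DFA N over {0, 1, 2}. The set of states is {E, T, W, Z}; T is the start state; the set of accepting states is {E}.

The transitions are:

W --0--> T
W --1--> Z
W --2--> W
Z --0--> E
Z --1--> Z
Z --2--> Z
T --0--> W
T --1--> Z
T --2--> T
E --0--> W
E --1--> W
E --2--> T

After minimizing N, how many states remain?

All states are reachable from the start state.
Start with accepting vs non-accepting: {E} | {T,W,Z}.
On input 0, block {T,W,Z} splits into {T,W} and {Z}.
No further refinement is possible. Final partition (3 blocks): {E} | {T,W} | {Z}.

3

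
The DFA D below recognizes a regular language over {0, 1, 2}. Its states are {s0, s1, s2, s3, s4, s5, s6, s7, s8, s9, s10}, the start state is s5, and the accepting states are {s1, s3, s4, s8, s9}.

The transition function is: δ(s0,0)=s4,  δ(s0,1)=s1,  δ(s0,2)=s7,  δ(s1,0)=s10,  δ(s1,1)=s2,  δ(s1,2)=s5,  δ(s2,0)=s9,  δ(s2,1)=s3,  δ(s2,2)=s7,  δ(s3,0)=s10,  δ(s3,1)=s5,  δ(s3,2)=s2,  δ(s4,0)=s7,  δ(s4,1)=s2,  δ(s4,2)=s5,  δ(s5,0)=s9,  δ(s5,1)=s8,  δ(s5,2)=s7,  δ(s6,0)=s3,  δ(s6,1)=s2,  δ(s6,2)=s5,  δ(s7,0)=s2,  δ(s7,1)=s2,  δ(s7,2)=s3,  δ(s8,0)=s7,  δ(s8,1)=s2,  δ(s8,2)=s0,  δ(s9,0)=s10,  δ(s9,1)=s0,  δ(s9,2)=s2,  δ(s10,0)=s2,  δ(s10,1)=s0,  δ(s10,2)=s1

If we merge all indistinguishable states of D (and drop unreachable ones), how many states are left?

3

Reachable states from the start: {s0,s1,s2,s3,s4,s5,s7,s8,s9,s10}. Unreachable: {s6} — drop them.
Initial partition by acceptance: {s1,s3,s4,s8,s9} | {s0,s2,s5,s7,s10}.
On input 0, block {s0,s2,s5,s7,s10} splits into {s0,s2,s5} and {s7,s10}.
The partition is now stable with 3 blocks: {s1,s3,s4,s8,s9} | {s0,s2,s5} | {s7,s10}.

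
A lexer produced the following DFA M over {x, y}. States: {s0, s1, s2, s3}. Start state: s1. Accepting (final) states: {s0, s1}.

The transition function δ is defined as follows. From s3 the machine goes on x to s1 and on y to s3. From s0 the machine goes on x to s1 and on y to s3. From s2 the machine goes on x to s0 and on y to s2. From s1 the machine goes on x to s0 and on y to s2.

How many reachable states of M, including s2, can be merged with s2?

2

Start with accepting vs non-accepting: {s0,s1} | {s2,s3}.
The partition is now stable with 2 blocks: {s0,s1} | {s2,s3}.
State s2 belongs to the block {s2,s3}, which has 2 states.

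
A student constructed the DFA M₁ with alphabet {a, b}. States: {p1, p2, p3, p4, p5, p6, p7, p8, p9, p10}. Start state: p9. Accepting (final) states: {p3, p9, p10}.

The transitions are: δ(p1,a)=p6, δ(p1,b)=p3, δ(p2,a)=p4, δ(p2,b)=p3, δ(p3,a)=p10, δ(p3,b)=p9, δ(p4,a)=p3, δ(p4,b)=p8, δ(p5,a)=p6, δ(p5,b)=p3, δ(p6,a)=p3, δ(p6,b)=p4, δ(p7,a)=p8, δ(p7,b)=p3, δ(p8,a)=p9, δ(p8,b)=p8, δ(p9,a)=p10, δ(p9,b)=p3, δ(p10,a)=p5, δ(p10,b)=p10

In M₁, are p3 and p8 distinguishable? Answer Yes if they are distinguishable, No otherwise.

First remove the unreachable states {p1,p2,p7}; 7 states remain.
P0 = {p3,p9,p10} | {p4,p5,p6,p8}.
Refine {p3,p9,p10} on symbol a: members go to different blocks, giving {p3,p9} and {p10}.
Split {p4,p5,p6,p8} by δ(·,a) → {p4,p6,p8} and {p5}.
The partition is now stable with 4 blocks: {p3,p9} | {p4,p6,p8} | {p10} | {p5}.
p3 and p8 end up in different blocks, so they are distinguishable. For instance, the string 'ε' is accepted from only p3.

Yes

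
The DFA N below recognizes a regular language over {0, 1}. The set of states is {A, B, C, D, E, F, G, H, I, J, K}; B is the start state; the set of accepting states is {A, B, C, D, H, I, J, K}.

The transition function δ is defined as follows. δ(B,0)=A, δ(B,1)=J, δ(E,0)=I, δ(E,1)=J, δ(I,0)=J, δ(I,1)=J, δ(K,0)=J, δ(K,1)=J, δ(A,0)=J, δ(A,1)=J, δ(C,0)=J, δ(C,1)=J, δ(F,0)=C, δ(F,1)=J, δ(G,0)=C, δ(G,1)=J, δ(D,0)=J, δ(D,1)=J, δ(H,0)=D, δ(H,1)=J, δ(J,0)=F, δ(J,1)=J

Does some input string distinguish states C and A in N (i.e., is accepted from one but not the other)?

No

Reachable states from the start: {A,B,C,F,J}. Unreachable: {D,E,G,H,I,K} — drop them.
P0 = {A,B,C,J} | {F}.
Refine {A,B,C,J} on symbol 0: members go to different blocks, giving {A,B,C} and {J}.
Split {A,B,C} by δ(·,0) → {A,C} and {B}.
The partition is now stable with 4 blocks: {A,C} | {F} | {J} | {B}.
C and A lie in the same block of the stable partition, so they are equivalent — no string distinguishes them.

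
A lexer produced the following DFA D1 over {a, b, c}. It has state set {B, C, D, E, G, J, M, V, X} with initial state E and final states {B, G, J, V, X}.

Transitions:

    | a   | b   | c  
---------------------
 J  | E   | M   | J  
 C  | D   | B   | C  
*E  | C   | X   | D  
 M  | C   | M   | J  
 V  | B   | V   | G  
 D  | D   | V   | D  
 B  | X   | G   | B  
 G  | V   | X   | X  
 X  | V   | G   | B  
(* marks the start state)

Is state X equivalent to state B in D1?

Yes

Reachable states from the start: {B,C,D,E,G,V,X}. Unreachable: {J,M} — drop them.
P0 = {B,G,V,X} | {C,D,E}.
Stable partition: {B,G,V,X} | {C,D,E} — 2 equivalence classes.
X and B lie in the same block of the stable partition, so they are equivalent — no string distinguishes them.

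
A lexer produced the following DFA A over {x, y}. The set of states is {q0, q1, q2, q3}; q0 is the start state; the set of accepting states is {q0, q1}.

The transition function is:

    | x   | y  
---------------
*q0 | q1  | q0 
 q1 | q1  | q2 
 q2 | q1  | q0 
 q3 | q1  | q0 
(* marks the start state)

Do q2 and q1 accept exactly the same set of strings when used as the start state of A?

States {q3} cannot be reached from the start state, so discard them.
P0 = {q0,q1} | {q2}.
On input y, block {q0,q1} splits into {q0} and {q1}.
No further refinement is possible. Final partition (3 blocks): {q0} | {q2} | {q1}.
q2 and q1 end up in different blocks, so they are distinguishable. For instance, the string 'ε' is accepted from only q1.

No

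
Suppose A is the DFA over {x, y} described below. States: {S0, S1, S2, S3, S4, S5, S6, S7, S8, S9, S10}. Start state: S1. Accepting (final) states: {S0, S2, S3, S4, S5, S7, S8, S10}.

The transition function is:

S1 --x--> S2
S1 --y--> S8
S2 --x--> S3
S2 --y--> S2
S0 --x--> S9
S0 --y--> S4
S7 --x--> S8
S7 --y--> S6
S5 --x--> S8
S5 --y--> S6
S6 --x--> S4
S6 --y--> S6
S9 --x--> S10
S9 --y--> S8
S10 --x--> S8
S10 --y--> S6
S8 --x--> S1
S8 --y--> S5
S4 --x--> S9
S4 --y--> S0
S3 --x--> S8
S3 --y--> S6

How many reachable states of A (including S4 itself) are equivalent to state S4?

States {S7} cannot be reached from the start state, so discard them.
Initial partition by acceptance: {S0,S2,S3,S4,S5,S8,S10} | {S1,S6,S9}.
Split {S0,S2,S3,S4,S5,S8,S10} by δ(·,x) → {S2,S3,S5,S10} and {S0,S4,S8}.
Refine {S2,S3,S5,S10} on symbol x: members go to different blocks, giving {S3,S5,S10} and {S2}.
Refine {S1,S6,S9} on symbol x: members go to different blocks, giving {S1} and {S6} and {S9}.
On input x, block {S0,S4,S8} splits into {S0,S4} and {S8}.
The partition is now stable with 7 blocks: {S3,S5,S10} | {S1} | {S0,S4} | {S2} | {S6} | {S9} | {S8}.
State S4 belongs to the block {S0,S4}, which has 2 states.

2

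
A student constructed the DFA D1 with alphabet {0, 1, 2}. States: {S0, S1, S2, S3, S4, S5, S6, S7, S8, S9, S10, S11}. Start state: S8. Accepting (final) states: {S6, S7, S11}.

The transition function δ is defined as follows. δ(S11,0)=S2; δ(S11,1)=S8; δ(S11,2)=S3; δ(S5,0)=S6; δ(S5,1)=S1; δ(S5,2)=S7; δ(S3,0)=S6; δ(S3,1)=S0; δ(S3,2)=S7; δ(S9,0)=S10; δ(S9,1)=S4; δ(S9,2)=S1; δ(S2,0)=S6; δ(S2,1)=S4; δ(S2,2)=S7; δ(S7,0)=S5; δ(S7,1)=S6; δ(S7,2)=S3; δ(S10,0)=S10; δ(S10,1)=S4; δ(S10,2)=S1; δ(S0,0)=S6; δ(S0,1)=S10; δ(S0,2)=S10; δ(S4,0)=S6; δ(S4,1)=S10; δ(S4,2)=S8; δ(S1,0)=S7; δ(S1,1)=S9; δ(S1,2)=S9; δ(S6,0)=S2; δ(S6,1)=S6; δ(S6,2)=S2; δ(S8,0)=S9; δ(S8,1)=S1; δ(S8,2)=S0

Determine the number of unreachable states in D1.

1

BFS from S8 reaches {S0, S1, S2, S3, S4, S5, S6, S7, S8, S9, S10}; the 1 state(s) S11 are never visited.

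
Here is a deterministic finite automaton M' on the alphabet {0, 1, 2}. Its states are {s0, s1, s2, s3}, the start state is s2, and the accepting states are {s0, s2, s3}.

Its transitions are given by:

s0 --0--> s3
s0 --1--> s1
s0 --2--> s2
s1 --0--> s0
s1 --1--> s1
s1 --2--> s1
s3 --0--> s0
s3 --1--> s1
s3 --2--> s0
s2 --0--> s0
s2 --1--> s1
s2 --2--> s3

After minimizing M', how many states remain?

2

All states are reachable from the start state.
P0 = {s0,s2,s3} | {s1}.
No further refinement is possible. Final partition (2 blocks): {s0,s2,s3} | {s1}.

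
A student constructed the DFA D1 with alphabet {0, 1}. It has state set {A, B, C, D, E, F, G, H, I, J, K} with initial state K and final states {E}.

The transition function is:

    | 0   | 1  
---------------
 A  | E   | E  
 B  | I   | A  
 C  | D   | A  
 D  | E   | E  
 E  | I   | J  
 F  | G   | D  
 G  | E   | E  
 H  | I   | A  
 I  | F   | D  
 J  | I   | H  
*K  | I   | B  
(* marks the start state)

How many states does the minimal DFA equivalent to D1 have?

Reachable states from the start: {A,B,D,E,F,G,H,I,J,K}. Unreachable: {C} — drop them.
Start with accepting vs non-accepting: {E} | {A,B,D,F,G,H,I,J,K}.
On input 0, block {A,B,D,F,G,H,I,J,K} splits into {B,F,H,I,J,K} and {A,D,G}.
Refine {B,F,H,I,J,K} on symbol 0: members go to different blocks, giving {B,H,I,J,K} and {F}.
Refine {B,H,I,J,K} on symbol 0: members go to different blocks, giving {B,H,J,K} and {I}.
Refine {B,H,J,K} on symbol 1: members go to different blocks, giving {B,H} and {J,K}.
No further refinement is possible. Final partition (6 blocks): {E} | {B,H} | {A,D,G} | {F} | {I} | {J,K}.

6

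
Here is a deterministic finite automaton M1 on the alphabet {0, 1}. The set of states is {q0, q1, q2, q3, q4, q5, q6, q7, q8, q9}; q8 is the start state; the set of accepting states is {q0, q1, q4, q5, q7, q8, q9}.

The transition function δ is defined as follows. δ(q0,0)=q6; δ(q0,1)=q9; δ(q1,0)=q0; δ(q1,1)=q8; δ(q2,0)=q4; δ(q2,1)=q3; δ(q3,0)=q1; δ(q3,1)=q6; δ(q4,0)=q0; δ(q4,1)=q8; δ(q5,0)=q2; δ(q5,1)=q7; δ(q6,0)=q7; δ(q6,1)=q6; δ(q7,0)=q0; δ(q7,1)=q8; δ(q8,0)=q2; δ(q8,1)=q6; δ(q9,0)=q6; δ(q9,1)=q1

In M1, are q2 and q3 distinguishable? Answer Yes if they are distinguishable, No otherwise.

States {q5} cannot be reached from the start state, so discard them.
Start with accepting vs non-accepting: {q0,q1,q4,q7,q8,q9} | {q2,q3,q6}.
Refine {q0,q1,q4,q7,q8,q9} on symbol 0: members go to different blocks, giving {q0,q8,q9} and {q1,q4,q7}.
Refine {q0,q8,q9} on symbol 1: members go to different blocks, giving {q0} and {q8} and {q9}.
Stable partition: {q0} | {q2,q3,q6} | {q1,q4,q7} | {q8} | {q9} — 5 equivalence classes.
q2 and q3 lie in the same block of the stable partition, so they are equivalent — no string distinguishes them.

No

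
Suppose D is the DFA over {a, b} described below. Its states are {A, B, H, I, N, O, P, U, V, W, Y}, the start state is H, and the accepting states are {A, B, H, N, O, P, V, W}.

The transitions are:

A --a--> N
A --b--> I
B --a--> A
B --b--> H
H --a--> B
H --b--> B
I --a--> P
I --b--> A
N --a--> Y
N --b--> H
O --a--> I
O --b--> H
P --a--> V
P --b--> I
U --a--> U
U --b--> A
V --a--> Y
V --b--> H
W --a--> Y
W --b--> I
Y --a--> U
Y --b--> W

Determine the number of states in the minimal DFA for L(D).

Reachable states from the start: {A,B,H,I,N,P,U,V,W,Y}. Unreachable: {O} — drop them.
Initial partition by acceptance: {A,B,H,N,P,V,W} | {I,U,Y}.
Split {A,B,H,N,P,V,W} by δ(·,a) → {A,B,H,P} and {N,V,W}.
Refine {A,B,H,P} on symbol a: members go to different blocks, giving {A,P} and {B,H}.
On input a, block {I,U,Y} splits into {U,Y} and {I}.
Split {U,Y} by δ(·,b) → {U} and {Y}.
Refine {N,V,W} on symbol b: members go to different blocks, giving {N,V} and {W}.
On input a, block {B,H} splits into {B} and {H}.
Stable partition: {A,P} | {U} | {N,V} | {B} | {I} | {Y} | {W} | {H} — 8 equivalence classes.

8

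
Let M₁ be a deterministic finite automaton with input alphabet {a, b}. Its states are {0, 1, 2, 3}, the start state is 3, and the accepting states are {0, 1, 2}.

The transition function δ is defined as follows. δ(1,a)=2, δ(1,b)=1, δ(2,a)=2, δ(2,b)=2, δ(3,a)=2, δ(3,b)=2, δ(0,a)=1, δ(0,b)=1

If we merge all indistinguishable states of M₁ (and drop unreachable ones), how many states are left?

2

Reachable states from the start: {2,3}. Unreachable: {0,1} — drop them.
P0 = {2} | {3}.
Stable partition: {2} | {3} — 2 equivalence classes.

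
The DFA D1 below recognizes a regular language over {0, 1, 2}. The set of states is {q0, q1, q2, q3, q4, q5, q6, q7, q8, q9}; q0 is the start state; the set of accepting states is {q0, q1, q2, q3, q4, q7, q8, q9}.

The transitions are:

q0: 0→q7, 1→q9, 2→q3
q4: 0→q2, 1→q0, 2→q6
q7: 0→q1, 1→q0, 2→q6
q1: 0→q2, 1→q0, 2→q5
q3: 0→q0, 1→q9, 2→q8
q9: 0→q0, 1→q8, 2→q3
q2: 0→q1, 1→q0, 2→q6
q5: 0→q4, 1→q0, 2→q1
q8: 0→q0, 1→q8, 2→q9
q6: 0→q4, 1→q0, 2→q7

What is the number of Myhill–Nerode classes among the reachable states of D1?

4

Every state is reachable, so we keep all 10.
P0 = {q0,q1,q2,q3,q4,q7,q8,q9} | {q5,q6}.
Split {q0,q1,q2,q3,q4,q7,q8,q9} by δ(·,2) → {q0,q3,q8,q9} and {q1,q2,q4,q7}.
Split {q0,q3,q8,q9} by δ(·,0) → {q3,q8,q9} and {q0}.
Stable partition: {q3,q8,q9} | {q5,q6} | {q1,q2,q4,q7} | {q0} — 4 equivalence classes.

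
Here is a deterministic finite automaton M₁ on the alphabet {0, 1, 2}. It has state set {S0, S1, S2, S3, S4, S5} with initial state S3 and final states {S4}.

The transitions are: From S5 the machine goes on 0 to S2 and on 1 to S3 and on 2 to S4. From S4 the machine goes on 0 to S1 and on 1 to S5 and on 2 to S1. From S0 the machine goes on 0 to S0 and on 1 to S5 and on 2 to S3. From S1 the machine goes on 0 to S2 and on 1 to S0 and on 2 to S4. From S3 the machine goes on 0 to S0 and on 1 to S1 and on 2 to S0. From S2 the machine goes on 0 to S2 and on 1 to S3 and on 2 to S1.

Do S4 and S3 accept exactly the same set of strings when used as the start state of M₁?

Every state is reachable, so we keep all 6.
Initial partition by acceptance: {S4} | {S0,S1,S2,S3,S5}.
On input 2, block {S0,S1,S2,S3,S5} splits into {S0,S2,S3} and {S1,S5}.
Split {S0,S2,S3} by δ(·,1) → {S0,S3} and {S2}.
The partition is now stable with 4 blocks: {S4} | {S0,S3} | {S1,S5} | {S2}.
S4 and S3 end up in different blocks, so they are distinguishable. For instance, the string 'ε' is accepted from only S4.

No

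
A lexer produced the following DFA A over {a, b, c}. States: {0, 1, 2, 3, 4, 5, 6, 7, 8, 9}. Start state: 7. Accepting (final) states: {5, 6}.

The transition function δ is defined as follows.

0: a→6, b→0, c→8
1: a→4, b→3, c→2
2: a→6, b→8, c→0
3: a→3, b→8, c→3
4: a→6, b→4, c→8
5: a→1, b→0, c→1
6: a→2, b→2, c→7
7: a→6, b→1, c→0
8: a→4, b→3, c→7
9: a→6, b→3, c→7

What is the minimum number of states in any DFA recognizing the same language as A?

First remove the unreachable states {5,9}; 8 states remain.
Initial partition by acceptance: {6} | {0,1,2,3,4,7,8}.
Split {0,1,2,3,4,7,8} by δ(·,a) → {0,2,4,7} and {1,3,8}.
On input b, block {0,2,4,7} splits into {0,4} and {2,7}.
Split {1,3,8} by δ(·,a) → {1,8} and {3}.
No further refinement is possible. Final partition (5 blocks): {6} | {0,4} | {1,8} | {2,7} | {3}.

5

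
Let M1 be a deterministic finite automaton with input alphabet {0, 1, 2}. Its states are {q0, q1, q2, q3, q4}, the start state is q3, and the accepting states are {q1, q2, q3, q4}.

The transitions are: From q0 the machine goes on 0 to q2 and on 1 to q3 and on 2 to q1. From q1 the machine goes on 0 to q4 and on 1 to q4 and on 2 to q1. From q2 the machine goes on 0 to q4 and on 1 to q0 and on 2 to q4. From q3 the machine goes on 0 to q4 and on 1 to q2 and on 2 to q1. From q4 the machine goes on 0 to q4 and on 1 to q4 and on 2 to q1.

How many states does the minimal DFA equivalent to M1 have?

Every state is reachable, so we keep all 5.
P0 = {q1,q2,q3,q4} | {q0}.
On input 1, block {q1,q2,q3,q4} splits into {q1,q3,q4} and {q2}.
Refine {q1,q3,q4} on symbol 1: members go to different blocks, giving {q1,q4} and {q3}.
The partition is now stable with 4 blocks: {q1,q4} | {q0} | {q2} | {q3}.

4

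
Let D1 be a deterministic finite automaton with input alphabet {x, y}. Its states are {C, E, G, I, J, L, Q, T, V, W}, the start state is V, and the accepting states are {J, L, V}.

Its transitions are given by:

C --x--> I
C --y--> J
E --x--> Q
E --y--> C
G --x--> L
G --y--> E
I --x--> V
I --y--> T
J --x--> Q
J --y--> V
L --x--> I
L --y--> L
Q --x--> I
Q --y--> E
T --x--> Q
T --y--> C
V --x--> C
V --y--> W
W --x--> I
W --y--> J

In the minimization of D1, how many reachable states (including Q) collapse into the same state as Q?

1

First remove the unreachable states {G,L}; 8 states remain.
P0 = {J,V} | {C,E,I,Q,T,W}.
Refine {J,V} on symbol y: members go to different blocks, giving {J} and {V}.
Split {C,E,I,Q,T,W} by δ(·,x) → {C,E,Q,T,W} and {I}.
On input x, block {C,E,Q,T,W} splits into {C,Q,W} and {E,T}.
Split {C,Q,W} by δ(·,y) → {C,W} and {Q}.
Stable partition: {J} | {C,W} | {V} | {I} | {E,T} | {Q} — 6 equivalence classes.
State Q belongs to the block {Q}, which has 1 states.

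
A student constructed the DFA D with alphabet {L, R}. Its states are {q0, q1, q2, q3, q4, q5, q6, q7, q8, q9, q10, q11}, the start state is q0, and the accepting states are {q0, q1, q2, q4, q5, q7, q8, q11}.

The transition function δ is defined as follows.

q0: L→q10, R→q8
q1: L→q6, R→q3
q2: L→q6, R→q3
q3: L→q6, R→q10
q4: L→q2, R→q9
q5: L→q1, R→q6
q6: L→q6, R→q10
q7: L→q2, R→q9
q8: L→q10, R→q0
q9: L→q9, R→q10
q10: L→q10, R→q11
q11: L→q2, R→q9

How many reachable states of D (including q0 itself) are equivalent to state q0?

2

First remove the unreachable states {q1,q4,q5,q7}; 8 states remain.
Start with accepting vs non-accepting: {q0,q2,q8,q11} | {q3,q6,q9,q10}.
On input L, block {q0,q2,q8,q11} splits into {q0,q2,q8} and {q11}.
Split {q0,q2,q8} by δ(·,R) → {q0,q8} and {q2}.
Refine {q3,q6,q9,q10} on symbol R: members go to different blocks, giving {q3,q6,q9} and {q10}.
Stable partition: {q0,q8} | {q3,q6,q9} | {q11} | {q2} | {q10} — 5 equivalence classes.
State q0 belongs to the block {q0,q8}, which has 2 states.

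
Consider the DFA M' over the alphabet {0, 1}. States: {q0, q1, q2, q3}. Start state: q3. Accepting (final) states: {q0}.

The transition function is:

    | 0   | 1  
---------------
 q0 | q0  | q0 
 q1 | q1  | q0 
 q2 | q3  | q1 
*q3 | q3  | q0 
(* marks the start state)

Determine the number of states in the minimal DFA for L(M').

2

First remove the unreachable states {q1,q2}; 2 states remain.
Initial partition by acceptance: {q0} | {q3}.
Stable partition: {q0} | {q3} — 2 equivalence classes.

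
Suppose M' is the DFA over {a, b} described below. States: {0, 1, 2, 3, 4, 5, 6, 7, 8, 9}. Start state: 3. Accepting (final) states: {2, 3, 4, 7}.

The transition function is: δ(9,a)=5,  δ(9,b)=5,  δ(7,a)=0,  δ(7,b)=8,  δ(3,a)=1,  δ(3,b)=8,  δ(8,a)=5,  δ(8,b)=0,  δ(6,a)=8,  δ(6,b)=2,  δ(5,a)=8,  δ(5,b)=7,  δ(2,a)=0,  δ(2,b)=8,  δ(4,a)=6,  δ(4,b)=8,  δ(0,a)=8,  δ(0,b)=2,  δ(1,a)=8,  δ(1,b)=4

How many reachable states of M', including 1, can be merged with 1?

4

States {9} cannot be reached from the start state, so discard them.
P0 = {2,3,4,7} | {0,1,5,6,8}.
Refine {0,1,5,6,8} on symbol b: members go to different blocks, giving {0,1,5,6} and {8}.
Stable partition: {2,3,4,7} | {0,1,5,6} | {8} — 3 equivalence classes.
State 1 belongs to the block {0,1,5,6}, which has 4 states.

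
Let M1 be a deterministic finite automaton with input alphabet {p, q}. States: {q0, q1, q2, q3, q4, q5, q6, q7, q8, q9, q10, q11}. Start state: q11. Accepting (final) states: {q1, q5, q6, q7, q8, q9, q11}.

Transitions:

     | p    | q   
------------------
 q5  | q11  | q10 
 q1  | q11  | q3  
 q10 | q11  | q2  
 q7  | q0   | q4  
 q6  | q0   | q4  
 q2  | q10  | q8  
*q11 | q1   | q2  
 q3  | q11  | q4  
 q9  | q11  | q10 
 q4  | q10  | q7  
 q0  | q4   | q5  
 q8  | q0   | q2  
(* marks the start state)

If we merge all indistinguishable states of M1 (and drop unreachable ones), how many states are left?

States {q6,q9} cannot be reached from the start state, so discard them.
Start with accepting vs non-accepting: {q1,q5,q7,q8,q11} | {q0,q2,q3,q4,q10}.
On input p, block {q1,q5,q7,q8,q11} splits into {q1,q5,q11} and {q7,q8}.
Split {q0,q2,q3,q4,q10} by δ(·,p) → {q0,q2,q4} and {q3,q10}.
Split {q1,q5,q11} by δ(·,q) → {q1,q5} and {q11}.
Refine {q0,q2,q4} on symbol p: members go to different blocks, giving {q2,q4} and {q0}.
The partition is now stable with 6 blocks: {q1,q5} | {q2,q4} | {q7,q8} | {q3,q10} | {q11} | {q0}.

6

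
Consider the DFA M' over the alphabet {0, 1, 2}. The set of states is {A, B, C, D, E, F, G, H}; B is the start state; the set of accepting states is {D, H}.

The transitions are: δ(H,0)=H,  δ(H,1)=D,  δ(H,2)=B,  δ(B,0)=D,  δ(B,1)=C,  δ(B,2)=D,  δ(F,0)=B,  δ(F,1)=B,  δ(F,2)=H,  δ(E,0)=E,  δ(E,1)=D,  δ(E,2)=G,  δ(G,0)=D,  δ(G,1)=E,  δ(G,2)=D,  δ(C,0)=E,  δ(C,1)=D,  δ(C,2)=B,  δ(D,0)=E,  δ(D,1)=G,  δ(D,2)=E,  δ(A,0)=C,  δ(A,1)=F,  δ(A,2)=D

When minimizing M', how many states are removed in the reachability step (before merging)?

No path from B leads to A, F, H; the other 5 states are all reachable.

3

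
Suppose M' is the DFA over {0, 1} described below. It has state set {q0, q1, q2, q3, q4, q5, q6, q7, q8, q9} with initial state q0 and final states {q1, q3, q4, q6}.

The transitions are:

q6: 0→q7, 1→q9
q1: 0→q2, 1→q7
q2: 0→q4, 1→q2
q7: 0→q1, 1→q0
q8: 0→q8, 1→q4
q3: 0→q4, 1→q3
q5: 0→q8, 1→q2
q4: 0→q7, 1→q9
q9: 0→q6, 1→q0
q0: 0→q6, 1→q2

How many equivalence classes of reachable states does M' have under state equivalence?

2

States {q3,q5,q8} cannot be reached from the start state, so discard them.
Start with accepting vs non-accepting: {q1,q4,q6} | {q0,q2,q7,q9}.
No further refinement is possible. Final partition (2 blocks): {q1,q4,q6} | {q0,q2,q7,q9}.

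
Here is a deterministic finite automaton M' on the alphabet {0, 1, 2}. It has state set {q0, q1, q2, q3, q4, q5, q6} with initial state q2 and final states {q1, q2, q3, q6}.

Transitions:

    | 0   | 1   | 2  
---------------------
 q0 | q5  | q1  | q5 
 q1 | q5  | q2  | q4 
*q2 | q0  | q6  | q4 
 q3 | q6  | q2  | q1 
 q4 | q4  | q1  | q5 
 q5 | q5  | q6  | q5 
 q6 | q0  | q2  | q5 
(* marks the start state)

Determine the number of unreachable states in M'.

BFS from q2 reaches {q0, q1, q2, q4, q5, q6}; the 1 state(s) q3 are never visited.

1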